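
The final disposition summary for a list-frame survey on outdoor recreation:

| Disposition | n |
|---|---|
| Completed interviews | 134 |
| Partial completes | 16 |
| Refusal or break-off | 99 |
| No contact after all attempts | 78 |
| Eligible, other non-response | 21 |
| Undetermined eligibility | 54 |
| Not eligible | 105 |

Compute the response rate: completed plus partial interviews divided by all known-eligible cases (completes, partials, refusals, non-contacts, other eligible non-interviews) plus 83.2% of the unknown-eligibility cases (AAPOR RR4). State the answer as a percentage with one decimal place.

Numerator → 134 + 16 = 150
Known eligible → 134 + 16 + 99 + 78 + 21 = 348
Estimated eligible among unknowns → 0.8320 × 54 = 44.93
Denom → 348 + 44.93 = 392.93
RR4 = 150 / 392.93 = 0.3817

38.2%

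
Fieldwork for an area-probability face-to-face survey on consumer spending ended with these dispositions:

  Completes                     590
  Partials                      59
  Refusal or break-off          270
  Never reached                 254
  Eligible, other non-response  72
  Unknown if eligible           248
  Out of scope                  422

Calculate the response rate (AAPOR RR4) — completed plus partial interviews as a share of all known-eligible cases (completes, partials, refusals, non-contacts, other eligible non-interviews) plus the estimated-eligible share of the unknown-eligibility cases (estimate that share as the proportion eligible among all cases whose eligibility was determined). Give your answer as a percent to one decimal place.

Num: 590 + 59 = 649
Known eligible: 590 + 59 + 270 + 254 + 72 = 1245
e = 1245 / (1245 + 422) = 1245 / 1667 = 0.7469
Estimated eligible among unknowns: 0.7469 × 248 = 185.23
Denominator: 1245 + 185.23 = 1430.23
RR4 = 649 / 1430.23 = 0.4538

45.4%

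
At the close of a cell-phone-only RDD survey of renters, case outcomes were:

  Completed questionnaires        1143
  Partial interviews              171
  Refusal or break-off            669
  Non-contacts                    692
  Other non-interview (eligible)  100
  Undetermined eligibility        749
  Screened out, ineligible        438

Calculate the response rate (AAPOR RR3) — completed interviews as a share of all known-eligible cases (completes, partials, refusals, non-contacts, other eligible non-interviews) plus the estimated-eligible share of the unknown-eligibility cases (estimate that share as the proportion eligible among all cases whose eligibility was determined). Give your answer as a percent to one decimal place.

33.4%

Numerator = 1143
Eligible (known) = 1143 + 171 + 669 + 692 + 100 = 2775
e = 2775 / (2775 + 438) = 2775 / 3213 = 0.8637
Eligible share of unknowns = 0.8637 × 749 = 646.91
Denominator = 2775 + 646.91 = 3421.91
RR3 = 1143 / 3421.91 = 0.3340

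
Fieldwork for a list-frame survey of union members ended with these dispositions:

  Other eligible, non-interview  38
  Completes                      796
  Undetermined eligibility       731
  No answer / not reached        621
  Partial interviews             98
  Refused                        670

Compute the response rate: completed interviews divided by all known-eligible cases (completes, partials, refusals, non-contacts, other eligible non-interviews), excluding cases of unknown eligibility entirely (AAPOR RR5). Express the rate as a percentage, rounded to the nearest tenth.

35.8%

Num = 796
Denominator = 796 + 98 + 670 + 621 + 38 = 2223
RR5 = 796 / 2223 = 0.3581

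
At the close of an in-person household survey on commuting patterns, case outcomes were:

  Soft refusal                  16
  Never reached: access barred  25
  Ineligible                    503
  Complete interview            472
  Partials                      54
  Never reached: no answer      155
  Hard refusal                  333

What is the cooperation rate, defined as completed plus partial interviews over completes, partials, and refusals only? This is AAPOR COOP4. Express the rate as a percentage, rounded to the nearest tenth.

60.1%

Declined to participate = 333 + 16 = 349
Non-contacts = 155 + 25 = 180
Numerator: 472 + 54 = 526
Denominator: 472 + 54 + 349 = 875
COOP4 = 526 / 875 = 0.6011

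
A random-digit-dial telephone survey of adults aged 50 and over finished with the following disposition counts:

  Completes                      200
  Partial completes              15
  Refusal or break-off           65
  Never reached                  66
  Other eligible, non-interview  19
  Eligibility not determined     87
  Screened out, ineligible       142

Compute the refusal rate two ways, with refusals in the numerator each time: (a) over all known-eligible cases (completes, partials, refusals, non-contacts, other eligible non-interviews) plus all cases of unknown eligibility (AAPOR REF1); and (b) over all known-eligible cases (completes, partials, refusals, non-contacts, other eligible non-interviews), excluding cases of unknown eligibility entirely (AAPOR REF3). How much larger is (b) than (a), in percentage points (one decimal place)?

3.4

Numerator → 65
Base → 200 + 15 + 65 + 66 + 19 + 87 = 452
REF1 = 65 / 452 = 0.1438
Base → 200 + 15 + 65 + 66 + 19 = 365
REF3 = 65 / 365 = 0.1781
Difference = 17.81 − 14.38 = 3.43 percentage points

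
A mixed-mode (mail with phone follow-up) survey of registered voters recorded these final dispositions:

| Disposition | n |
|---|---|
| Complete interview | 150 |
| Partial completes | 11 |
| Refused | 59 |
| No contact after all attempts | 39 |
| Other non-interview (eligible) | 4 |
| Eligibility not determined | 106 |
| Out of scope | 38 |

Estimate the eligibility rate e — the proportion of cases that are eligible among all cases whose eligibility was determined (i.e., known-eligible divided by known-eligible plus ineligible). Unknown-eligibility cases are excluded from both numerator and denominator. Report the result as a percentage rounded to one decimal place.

Determined eligible → 150 + 11 + 59 + 39 + 4 = 263
e = 263 / (263 + 38) = 263 / 301 = 0.8738

87.4%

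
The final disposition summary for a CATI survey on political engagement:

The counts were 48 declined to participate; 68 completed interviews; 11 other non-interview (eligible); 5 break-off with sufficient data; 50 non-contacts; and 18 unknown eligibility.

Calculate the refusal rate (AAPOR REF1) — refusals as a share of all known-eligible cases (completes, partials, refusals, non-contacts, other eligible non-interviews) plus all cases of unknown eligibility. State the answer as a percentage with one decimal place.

24.0%

Numerator = 48
Base = 68 + 5 + 48 + 50 + 11 + 18 = 200
REF1 = 48 / 200 = 0.2400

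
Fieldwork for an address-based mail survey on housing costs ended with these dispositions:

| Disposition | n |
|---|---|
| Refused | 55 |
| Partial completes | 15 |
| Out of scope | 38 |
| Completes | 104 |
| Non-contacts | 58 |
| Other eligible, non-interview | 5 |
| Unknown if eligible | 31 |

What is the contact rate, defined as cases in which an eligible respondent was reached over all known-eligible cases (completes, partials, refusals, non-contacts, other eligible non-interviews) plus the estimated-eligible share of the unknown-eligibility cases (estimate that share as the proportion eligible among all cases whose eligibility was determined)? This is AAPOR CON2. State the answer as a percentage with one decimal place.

Numerator: 104 + 15 + 55 + 5 = 179
Known eligible: 104 + 15 + 55 + 58 + 5 = 237
e = 237 / (237 + 38) = 237 / 275 = 0.8618
Eligible share of unknowns: 0.8618 × 31 = 26.72
Base: 237 + 26.72 = 263.72
CON2 = 179 / 263.72 = 0.6788

67.9%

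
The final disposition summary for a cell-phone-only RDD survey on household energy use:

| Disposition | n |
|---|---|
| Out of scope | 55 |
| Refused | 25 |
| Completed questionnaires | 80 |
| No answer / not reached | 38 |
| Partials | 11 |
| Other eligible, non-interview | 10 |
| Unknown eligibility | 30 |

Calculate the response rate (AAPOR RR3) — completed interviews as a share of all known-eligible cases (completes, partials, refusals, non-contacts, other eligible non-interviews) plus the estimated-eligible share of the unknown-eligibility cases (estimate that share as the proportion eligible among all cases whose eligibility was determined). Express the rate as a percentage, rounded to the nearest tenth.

42.9%

Num = 80
Eligible (known) = 80 + 11 + 25 + 38 + 10 = 164
e = 164 / (164 + 55) = 164 / 219 = 0.7489
Estimated eligible among unknowns = 0.7489 × 30 = 22.47
Base = 164 + 22.47 = 186.47
RR3 = 80 / 186.47 = 0.4290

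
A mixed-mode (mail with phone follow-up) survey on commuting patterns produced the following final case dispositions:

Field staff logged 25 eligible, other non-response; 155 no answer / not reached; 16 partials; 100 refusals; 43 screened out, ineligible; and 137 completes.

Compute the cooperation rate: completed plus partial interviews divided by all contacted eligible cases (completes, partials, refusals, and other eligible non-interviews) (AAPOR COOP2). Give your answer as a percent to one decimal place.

55.0%

Top = 137 + 16 = 153
Base = 137 + 16 + 100 + 25 = 278
COOP2 = 153 / 278 = 0.5504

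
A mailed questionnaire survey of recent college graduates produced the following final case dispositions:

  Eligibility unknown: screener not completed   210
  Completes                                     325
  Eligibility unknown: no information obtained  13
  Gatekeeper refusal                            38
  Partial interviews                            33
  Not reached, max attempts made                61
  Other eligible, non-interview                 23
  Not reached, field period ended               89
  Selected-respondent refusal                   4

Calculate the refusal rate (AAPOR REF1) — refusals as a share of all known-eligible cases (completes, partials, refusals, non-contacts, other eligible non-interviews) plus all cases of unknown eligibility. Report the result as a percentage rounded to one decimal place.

5.3%

Refusals = 38 + 4 = 42
Never reached = 89 + 61 = 150
Unknown if eligible = 210 + 13 = 223
Numerator = 42
Denom = 325 + 33 + 42 + 150 + 23 + 223 = 796
REF1 = 42 / 796 = 0.0528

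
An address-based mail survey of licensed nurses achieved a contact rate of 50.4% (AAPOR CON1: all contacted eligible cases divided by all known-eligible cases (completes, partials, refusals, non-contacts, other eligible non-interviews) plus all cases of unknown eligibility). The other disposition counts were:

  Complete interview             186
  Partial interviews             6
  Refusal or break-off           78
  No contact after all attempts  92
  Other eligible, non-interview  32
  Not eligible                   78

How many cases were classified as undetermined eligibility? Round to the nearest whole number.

205

Num → 186 + 6 + 78 + 32 = 302
CON1 = 302 / D = 0.504
D = 302 / 0.504 = 599.2
Rest of base = 394
undetermined eligibility = 599.2 − 394 ≈ 205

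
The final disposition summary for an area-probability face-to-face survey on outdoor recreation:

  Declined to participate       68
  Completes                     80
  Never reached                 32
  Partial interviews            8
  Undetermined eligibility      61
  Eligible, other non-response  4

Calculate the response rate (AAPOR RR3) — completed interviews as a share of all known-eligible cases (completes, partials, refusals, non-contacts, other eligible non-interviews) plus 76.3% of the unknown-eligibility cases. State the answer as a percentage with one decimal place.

33.5%

Top → 80
Determined eligible → 80 + 8 + 68 + 32 + 4 = 192
e × U → 0.7630 × 61 = 46.54
Denominator → 192 + 46.54 = 238.54
RR3 = 80 / 238.54 = 0.3354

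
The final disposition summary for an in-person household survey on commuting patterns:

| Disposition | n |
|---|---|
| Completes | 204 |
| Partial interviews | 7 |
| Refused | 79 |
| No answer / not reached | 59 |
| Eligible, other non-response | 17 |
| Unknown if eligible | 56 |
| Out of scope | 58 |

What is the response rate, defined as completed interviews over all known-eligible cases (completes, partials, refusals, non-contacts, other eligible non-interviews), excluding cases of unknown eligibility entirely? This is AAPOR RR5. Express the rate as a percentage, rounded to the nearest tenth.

Top → 204
Base → 204 + 7 + 79 + 59 + 17 = 366
RR5 = 204 / 366 = 0.5574

55.7%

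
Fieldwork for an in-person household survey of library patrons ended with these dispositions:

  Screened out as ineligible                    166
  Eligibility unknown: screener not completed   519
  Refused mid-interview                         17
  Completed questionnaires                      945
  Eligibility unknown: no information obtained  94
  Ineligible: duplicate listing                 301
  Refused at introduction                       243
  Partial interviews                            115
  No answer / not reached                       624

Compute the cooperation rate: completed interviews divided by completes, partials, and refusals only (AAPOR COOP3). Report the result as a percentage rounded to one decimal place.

Refusals = 243 + 17 = 260
Unknown eligibility = 519 + 94 = 613
Not eligible = 166 + 301 = 467
Top → 945
Denominator → 945 + 115 + 260 = 1320
COOP3 = 945 / 1320 = 0.7159

71.6%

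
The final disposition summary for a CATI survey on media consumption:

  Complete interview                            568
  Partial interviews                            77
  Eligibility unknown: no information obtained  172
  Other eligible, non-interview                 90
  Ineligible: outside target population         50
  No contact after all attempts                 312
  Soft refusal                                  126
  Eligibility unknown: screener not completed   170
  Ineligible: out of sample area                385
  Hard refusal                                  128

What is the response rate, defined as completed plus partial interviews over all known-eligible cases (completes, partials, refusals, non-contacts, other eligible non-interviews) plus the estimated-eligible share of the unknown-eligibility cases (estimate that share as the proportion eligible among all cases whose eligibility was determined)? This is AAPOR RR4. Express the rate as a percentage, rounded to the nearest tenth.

41.4%

Refusal or break-off = 128 + 126 = 254
Unknown if eligible = 170 + 172 = 342
Out of scope = 50 + 385 = 435
Top → 568 + 77 = 645
Known eligible → 568 + 77 + 254 + 312 + 90 = 1301
e = 1301 / (1301 + 435) = 1301 / 1736 = 0.7494
Estimated eligible among unknowns → 0.7494 × 342 = 256.29
Denom → 1301 + 256.29 = 1557.29
RR4 = 645 / 1557.29 = 0.4142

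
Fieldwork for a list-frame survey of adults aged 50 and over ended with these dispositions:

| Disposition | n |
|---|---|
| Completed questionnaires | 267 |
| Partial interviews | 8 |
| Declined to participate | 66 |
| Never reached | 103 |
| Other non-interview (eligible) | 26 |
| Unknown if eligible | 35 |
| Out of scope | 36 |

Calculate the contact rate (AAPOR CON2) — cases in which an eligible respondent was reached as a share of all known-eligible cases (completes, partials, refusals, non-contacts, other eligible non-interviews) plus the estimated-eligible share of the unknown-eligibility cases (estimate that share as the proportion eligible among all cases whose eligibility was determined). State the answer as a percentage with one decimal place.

73.0%

Numerator → 267 + 8 + 66 + 26 = 367
Eligible (known) → 267 + 8 + 66 + 103 + 26 = 470
e = 470 / (470 + 36) = 470 / 506 = 0.9289
Eligible share of unknowns → 0.9289 × 35 = 32.51
Base → 470 + 32.51 = 502.51
CON2 = 367 / 502.51 = 0.7303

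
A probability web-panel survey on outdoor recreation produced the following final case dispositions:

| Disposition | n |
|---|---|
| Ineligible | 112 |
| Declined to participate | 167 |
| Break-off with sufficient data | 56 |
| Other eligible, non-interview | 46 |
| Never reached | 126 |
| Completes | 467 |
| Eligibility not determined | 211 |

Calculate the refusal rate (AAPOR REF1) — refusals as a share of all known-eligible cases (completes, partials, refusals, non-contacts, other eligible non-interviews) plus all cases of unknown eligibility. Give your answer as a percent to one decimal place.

15.6%

Top = 167
Base = 467 + 56 + 167 + 126 + 46 + 211 = 1073
REF1 = 167 / 1073 = 0.1556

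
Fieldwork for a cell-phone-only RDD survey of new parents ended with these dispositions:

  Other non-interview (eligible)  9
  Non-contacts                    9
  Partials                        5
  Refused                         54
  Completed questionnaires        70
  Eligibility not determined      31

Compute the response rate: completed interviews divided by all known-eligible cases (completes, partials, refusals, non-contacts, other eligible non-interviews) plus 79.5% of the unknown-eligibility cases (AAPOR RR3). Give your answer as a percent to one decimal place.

40.8%

Numerator: 70
Known eligible: 70 + 5 + 54 + 9 + 9 = 147
Estimated eligible among unknowns: 0.7950 × 31 = 24.64
Denom: 147 + 24.64 = 171.64
RR3 = 70 / 171.64 = 0.4078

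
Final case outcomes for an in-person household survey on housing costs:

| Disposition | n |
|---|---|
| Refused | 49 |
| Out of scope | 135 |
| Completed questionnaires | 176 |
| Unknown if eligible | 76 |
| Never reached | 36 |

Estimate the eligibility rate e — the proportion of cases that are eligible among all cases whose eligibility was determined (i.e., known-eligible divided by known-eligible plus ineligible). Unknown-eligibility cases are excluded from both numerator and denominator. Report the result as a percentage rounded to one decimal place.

65.9%

Determined eligible → 176 + 49 + 36 = 261
e = 261 / (261 + 135) = 261 / 396 = 0.6591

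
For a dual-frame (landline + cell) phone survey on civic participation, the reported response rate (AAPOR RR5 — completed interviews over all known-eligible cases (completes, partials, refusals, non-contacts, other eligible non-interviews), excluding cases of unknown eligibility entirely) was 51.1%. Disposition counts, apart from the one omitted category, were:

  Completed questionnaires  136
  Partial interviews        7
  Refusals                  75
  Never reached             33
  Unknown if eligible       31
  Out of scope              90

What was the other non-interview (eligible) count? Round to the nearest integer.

RR5 = 136 / D = 0.511
D = 136 / 0.511 = 266.1
Other denominator terms total 251
other non-interview (eligible) = 266.1 − 251 ≈ 15

15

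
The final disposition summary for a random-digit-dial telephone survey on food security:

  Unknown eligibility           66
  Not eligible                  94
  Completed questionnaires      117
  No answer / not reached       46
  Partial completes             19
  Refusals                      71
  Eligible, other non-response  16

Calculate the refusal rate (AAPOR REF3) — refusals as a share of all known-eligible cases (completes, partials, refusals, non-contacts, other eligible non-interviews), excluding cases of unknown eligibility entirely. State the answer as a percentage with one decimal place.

26.4%

Top = 71
Denom = 117 + 19 + 71 + 46 + 16 = 269
REF3 = 71 / 269 = 0.2639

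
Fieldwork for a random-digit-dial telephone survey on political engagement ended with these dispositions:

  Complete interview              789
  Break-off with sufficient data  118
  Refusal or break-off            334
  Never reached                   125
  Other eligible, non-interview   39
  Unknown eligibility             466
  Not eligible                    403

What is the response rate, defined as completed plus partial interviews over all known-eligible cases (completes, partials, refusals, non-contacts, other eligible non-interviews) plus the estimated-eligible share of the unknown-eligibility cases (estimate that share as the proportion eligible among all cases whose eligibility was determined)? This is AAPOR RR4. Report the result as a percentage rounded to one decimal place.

51.3%

Num: 789 + 118 = 907
Known eligible: 789 + 118 + 334 + 125 + 39 = 1405
e = 1405 / (1405 + 403) = 1405 / 1808 = 0.7771
Eligible share of unknowns: 0.7771 × 466 = 362.13
Base: 1405 + 362.13 = 1767.13
RR4 = 907 / 1767.13 = 0.5133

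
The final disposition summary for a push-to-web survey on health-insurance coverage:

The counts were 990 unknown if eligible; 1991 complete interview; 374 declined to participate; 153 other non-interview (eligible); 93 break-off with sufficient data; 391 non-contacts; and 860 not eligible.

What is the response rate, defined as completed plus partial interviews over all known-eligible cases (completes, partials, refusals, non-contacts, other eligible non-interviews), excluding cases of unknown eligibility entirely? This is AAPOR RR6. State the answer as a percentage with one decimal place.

Numerator: 1991 + 93 = 2084
Denominator: 1991 + 93 + 374 + 391 + 153 = 3002
RR6 = 2084 / 3002 = 0.6942

69.4%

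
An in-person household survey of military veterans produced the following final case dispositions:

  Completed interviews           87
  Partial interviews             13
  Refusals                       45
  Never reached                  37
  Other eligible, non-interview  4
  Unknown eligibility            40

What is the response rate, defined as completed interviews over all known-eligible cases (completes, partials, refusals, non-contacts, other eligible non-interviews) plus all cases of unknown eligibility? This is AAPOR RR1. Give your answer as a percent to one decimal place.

Top: 87
Denom: 87 + 13 + 45 + 37 + 4 + 40 = 226
RR1 = 87 / 226 = 0.3850

38.5%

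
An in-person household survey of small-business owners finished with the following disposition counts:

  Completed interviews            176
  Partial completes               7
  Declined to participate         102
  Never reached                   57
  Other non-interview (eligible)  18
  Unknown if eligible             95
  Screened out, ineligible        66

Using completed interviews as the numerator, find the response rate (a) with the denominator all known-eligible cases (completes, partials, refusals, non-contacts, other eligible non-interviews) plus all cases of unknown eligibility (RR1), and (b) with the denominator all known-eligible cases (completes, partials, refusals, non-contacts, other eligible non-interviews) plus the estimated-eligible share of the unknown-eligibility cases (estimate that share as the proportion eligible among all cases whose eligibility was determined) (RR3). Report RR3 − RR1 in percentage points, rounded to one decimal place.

Top: 176
Denominator: 176 + 7 + 102 + 57 + 18 + 95 = 455
RR1 = 176 / 455 = 0.3868
Eligible (known): 176 + 7 + 102 + 57 + 18 = 360
e = 360 / (360 + 66) = 360 / 426 = 0.8451
Eligible share of unknowns: 0.8451 × 95 = 80.28
Denominator: 360 + 80.28 = 440.28
RR3 = 176 / 440.28 = 0.3997
Difference = 39.97 − 38.68 = 1.29 percentage points

1.3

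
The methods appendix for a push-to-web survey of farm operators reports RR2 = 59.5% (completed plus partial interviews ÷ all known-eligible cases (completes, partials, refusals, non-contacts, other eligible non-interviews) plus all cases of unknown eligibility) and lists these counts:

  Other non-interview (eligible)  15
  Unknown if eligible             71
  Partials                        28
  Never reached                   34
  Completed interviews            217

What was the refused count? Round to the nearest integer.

47

Num = 217 + 28 = 245
RR2 = 245 / D = 0.595
D = 245 / 0.595 = 411.8
Other denominator terms total 365
refused = 411.8 − 365 ≈ 47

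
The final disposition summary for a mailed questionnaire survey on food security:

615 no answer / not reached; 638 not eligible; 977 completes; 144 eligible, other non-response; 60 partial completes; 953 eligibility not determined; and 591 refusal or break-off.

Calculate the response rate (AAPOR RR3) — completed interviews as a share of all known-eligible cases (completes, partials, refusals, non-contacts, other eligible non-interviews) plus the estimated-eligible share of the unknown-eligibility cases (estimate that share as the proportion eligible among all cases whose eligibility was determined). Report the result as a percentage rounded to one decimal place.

31.1%

Numerator → 977
Known eligible → 977 + 60 + 591 + 615 + 144 = 2387
e = 2387 / (2387 + 638) = 2387 / 3025 = 0.7891
Estimated eligible among unknowns → 0.7891 × 953 = 752.01
Denom → 2387 + 752.01 = 3139.01
RR3 = 977 / 3139.01 = 0.3112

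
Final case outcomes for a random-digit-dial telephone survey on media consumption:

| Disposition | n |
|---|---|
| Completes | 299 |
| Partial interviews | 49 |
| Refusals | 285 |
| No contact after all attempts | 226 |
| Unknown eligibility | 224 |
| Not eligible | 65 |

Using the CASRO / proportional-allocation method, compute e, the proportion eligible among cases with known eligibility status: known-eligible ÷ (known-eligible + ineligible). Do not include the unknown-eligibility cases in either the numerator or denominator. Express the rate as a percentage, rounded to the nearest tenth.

93.0%

Determined eligible = 299 + 49 + 285 + 226 = 859
e = 859 / (859 + 65) = 859 / 924 = 0.9297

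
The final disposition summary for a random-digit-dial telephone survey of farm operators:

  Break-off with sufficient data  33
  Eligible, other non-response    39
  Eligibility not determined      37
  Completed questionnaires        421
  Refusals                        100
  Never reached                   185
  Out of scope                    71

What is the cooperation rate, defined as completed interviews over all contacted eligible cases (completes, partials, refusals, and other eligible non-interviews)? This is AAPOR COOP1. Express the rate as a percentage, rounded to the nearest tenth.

71.0%

Numerator → 421
Denom → 421 + 33 + 100 + 39 = 593
COOP1 = 421 / 593 = 0.7099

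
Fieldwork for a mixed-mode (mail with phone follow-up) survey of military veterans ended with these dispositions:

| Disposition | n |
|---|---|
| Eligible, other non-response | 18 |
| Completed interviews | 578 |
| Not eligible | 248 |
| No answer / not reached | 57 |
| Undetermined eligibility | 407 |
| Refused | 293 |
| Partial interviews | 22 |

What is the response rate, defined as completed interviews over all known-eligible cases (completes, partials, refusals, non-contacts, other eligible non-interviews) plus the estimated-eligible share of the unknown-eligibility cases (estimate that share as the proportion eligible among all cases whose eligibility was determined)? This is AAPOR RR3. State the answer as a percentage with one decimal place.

Top = 578
Eligible (known) = 578 + 22 + 293 + 57 + 18 = 968
e = 968 / (968 + 248) = 968 / 1216 = 0.7961
Eligible share of unknowns = 0.7961 × 407 = 324.01
Base = 968 + 324.01 = 1292.01
RR3 = 578 / 1292.01 = 0.4474

44.7%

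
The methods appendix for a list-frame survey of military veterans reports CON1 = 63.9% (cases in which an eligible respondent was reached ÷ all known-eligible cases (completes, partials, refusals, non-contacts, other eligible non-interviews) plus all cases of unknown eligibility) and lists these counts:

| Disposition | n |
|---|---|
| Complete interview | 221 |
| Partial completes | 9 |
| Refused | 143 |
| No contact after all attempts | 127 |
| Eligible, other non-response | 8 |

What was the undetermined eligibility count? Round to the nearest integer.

Numerator: 221 + 9 + 143 + 8 = 381
CON1 = 381 / D = 0.639
D = 381 / 0.639 = 596.2
Remaining denominator categories sum to 508
undetermined eligibility = 596.2 − 508 ≈ 88

88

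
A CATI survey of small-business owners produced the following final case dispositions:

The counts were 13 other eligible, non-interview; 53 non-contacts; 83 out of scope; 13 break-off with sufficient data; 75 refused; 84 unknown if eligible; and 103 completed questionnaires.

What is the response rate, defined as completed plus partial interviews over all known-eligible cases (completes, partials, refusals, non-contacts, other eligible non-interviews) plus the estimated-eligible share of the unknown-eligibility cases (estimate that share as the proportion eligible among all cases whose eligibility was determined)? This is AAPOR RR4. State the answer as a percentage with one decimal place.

Num = 103 + 13 = 116
Determined eligible = 103 + 13 + 75 + 53 + 13 = 257
e = 257 / (257 + 83) = 257 / 340 = 0.7559
Eligible share of unknowns = 0.7559 × 84 = 63.50
Base = 257 + 63.50 = 320.50
RR4 = 116 / 320.50 = 0.3619

36.2%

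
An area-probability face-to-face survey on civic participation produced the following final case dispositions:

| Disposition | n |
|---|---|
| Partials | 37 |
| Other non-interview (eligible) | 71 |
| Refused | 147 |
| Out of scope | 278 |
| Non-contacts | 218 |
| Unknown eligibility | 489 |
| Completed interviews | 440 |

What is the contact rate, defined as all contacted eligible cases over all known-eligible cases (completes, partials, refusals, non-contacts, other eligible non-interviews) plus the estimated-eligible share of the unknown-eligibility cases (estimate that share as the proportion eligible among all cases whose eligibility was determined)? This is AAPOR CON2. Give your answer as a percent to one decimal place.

Num → 440 + 37 + 147 + 71 = 695
Determined eligible → 440 + 37 + 147 + 218 + 71 = 913
e = 913 / (913 + 278) = 913 / 1191 = 0.7666
Eligible share of unknowns → 0.7666 × 489 = 374.87
Denom → 913 + 374.87 = 1287.87
CON2 = 695 / 1287.87 = 0.5397

54.0%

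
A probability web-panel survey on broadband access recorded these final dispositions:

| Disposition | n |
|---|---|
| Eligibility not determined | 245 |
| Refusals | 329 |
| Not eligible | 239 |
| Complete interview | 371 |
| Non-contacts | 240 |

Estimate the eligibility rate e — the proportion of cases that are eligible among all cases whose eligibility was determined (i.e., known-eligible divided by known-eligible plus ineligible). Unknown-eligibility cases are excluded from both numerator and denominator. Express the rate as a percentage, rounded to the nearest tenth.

79.7%

Eligible (known) → 371 + 329 + 240 = 940
e = 940 / (940 + 239) = 940 / 1179 = 0.7973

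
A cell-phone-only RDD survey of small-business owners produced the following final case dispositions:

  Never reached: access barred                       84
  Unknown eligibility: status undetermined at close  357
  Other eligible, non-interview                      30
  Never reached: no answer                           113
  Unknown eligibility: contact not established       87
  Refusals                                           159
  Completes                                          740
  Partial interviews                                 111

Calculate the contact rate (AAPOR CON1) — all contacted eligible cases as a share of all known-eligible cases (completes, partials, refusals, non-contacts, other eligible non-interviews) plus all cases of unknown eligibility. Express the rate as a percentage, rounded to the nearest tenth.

61.9%

Never reached = 113 + 84 = 197
Undetermined eligibility = 87 + 357 = 444
Numerator → 740 + 111 + 159 + 30 = 1040
Denom → 740 + 111 + 159 + 197 + 30 + 444 = 1681
CON1 = 1040 / 1681 = 0.6187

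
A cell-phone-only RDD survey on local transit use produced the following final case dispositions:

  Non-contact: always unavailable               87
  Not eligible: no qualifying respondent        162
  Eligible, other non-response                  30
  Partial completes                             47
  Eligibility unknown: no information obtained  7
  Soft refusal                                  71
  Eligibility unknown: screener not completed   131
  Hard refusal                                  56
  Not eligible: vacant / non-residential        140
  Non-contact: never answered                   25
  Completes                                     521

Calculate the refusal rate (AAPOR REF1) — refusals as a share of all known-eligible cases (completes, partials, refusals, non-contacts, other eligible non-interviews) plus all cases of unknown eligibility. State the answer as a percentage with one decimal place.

13.0%

Refusals = 56 + 71 = 127
No answer / not reached = 25 + 87 = 112
Unknown eligibility = 131 + 7 = 138
Screened out, ineligible = 162 + 140 = 302
Top: 127
Denominator: 521 + 47 + 127 + 112 + 30 + 138 = 975
REF1 = 127 / 975 = 0.1303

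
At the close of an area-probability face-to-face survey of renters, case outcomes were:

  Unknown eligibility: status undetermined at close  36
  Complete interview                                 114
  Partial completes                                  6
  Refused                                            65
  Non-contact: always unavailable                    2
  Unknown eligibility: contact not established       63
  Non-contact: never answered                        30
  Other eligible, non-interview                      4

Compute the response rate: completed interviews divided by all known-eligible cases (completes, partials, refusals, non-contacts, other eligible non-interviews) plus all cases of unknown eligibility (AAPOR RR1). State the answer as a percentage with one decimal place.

35.6%

No answer / not reached = 30 + 2 = 32
Unknown if eligible = 63 + 36 = 99
Top = 114
Base = 114 + 6 + 65 + 32 + 4 + 99 = 320
RR1 = 114 / 320 = 0.3563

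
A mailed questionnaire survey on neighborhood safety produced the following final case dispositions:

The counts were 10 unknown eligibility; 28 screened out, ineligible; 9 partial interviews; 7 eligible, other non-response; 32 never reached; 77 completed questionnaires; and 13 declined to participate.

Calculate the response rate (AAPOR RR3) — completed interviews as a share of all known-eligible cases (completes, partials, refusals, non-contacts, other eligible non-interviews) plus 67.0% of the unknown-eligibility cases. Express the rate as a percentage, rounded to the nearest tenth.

53.2%

Top = 77
Eligible (known) = 77 + 9 + 13 + 32 + 7 = 138
e × U = 0.6700 × 10 = 6.70
Base = 138 + 6.70 = 144.70
RR3 = 77 / 144.70 = 0.5321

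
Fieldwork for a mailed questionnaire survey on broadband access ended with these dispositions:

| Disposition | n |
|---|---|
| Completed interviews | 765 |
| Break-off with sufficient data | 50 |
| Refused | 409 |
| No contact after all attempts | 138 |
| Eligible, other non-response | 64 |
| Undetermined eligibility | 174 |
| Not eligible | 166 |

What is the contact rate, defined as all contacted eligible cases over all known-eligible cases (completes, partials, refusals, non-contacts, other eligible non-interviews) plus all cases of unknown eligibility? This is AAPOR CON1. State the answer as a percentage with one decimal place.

80.5%

Num → 765 + 50 + 409 + 64 = 1288
Denom → 765 + 50 + 409 + 138 + 64 + 174 = 1600
CON1 = 1288 / 1600 = 0.8050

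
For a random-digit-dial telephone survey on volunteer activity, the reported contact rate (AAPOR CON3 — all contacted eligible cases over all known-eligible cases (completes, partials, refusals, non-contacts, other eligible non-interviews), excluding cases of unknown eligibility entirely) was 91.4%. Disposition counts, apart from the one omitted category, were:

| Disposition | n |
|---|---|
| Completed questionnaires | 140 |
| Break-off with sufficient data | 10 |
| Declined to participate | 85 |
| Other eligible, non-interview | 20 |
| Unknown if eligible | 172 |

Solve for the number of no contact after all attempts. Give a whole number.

Numerator = 140 + 10 + 85 + 20 = 255
CON3 = 255 / D = 0.914
D = 255 / 0.914 = 279.0
Other denominator terms total 255
no contact after all attempts = 279.0 − 255 ≈ 24

24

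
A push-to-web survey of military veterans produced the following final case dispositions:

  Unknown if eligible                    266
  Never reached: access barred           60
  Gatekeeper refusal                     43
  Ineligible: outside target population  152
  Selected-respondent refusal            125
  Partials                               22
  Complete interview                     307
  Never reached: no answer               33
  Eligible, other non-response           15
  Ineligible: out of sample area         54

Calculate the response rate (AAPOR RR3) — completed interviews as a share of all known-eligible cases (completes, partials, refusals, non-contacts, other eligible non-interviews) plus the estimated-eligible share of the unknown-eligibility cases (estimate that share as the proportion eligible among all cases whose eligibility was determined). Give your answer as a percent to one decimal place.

Refusal or break-off = 43 + 125 = 168
Never reached = 33 + 60 = 93
Out of scope = 152 + 54 = 206
Num = 307
Known eligible = 307 + 22 + 168 + 93 + 15 = 605
e = 605 / (605 + 206) = 605 / 811 = 0.7460
Estimated eligible among unknowns = 0.7460 × 266 = 198.44
Base = 605 + 198.44 = 803.44
RR3 = 307 / 803.44 = 0.3821

38.2%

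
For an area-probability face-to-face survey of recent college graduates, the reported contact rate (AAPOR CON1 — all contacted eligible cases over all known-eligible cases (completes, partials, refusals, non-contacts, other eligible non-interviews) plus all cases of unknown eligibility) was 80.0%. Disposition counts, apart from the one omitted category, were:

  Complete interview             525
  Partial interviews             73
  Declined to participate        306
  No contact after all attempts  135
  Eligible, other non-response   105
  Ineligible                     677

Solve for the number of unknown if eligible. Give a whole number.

Num → 525 + 73 + 306 + 105 = 1009
CON1 = 1009 / D = 0.800
D = 1009 / 0.800 = 1261.2
Other denominator terms total 1144
unknown if eligible = 1261.2 − 1144 ≈ 117

117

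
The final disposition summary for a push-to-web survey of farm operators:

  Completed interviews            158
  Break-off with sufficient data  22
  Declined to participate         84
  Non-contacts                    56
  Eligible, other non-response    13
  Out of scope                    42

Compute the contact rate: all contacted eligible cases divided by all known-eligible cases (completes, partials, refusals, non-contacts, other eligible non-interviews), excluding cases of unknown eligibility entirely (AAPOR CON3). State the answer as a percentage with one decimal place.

83.2%

Numerator → 158 + 22 + 84 + 13 = 277
Denom → 158 + 22 + 84 + 56 + 13 = 333
CON3 = 277 / 333 = 0.8318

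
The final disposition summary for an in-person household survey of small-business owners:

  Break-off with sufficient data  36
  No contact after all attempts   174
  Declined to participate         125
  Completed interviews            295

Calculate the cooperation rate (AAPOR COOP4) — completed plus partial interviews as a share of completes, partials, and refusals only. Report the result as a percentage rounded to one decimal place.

Top: 295 + 36 = 331
Denom: 295 + 36 + 125 = 456
COOP4 = 331 / 456 = 0.7259

72.6%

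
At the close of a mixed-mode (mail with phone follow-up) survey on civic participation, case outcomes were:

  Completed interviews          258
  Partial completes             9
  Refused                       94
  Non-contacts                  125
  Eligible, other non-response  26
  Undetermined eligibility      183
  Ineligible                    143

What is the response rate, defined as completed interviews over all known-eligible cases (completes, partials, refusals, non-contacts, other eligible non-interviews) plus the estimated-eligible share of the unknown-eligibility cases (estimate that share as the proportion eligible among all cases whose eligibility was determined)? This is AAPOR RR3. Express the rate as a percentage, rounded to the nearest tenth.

39.4%

Num → 258
Eligible (known) → 258 + 9 + 94 + 125 + 26 = 512
e = 512 / (512 + 143) = 512 / 655 = 0.7817
Eligible share of unknowns → 0.7817 × 183 = 143.05
Denominator → 512 + 143.05 = 655.05
RR3 = 258 / 655.05 = 0.3939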